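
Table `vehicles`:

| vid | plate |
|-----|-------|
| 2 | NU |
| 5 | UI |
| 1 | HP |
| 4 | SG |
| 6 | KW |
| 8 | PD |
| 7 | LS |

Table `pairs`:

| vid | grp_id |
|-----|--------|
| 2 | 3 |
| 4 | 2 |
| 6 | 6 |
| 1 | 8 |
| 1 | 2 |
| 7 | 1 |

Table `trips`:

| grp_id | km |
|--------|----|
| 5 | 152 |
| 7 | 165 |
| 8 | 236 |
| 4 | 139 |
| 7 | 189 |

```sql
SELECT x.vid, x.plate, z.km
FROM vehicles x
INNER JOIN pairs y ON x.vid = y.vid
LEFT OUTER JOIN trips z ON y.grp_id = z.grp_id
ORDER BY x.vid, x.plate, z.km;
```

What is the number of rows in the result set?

Evaluate left to right. First `vehicles x INNER JOIN pairs y` on vid: 6 row(s).
Then LEFT JOIN `trips z` on grp_id: each of those 6 rows is kept; rows whose y.grp_id has no match in z get NULL for z's columns.
Result: 6 row(s).

6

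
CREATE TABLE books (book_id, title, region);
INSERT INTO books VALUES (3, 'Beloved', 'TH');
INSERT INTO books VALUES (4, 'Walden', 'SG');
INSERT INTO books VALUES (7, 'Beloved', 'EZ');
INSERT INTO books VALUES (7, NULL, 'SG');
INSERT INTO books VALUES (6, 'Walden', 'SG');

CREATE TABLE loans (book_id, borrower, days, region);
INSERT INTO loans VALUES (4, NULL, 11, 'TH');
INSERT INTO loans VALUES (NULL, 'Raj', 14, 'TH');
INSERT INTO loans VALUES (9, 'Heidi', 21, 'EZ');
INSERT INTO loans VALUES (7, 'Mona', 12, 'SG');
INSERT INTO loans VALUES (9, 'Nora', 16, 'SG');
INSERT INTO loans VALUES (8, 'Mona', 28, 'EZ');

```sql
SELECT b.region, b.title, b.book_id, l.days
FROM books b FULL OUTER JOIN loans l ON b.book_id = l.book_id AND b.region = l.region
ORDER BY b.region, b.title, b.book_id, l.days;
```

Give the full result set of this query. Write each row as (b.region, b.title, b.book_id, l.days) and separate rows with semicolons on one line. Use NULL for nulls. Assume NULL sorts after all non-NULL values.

(EZ, Beloved, 7, NULL); (SG, Walden, 4, NULL); (SG, Walden, 6, NULL); (SG, NULL, 7, 12); (TH, Beloved, 3, NULL); (NULL, NULL, NULL, 11); (NULL, NULL, NULL, 14); (NULL, NULL, NULL, 16); (NULL, NULL, NULL, 21); (NULL, NULL, NULL, 28)

FULL OUTER JOIN keeps every row from both sides; unmatched rows get NULL for the other side's columns.
Matching on b.book_id = l.book_id AND b.region = l.region. A NULL in a compared column never satisfies the condition.
- book_id=3, region=TH: no l row matches, row kept with l columns NULL.
- book_id=4, region=SG: no l row matches, row kept with l columns NULL.
- book_id=7, region=EZ: no l row matches, row kept with l columns NULL.
- book_id=7, region=SG: 1 matching l row(s), so 1 row(s) emitted.
- book_id=6, region=SG: no l row matches, row kept with l columns NULL.
- plus 5 unmatched l row(s), each kept with NULL b columns.
After projecting and ordering:
b.region | b.title | b.book_id | l.days
EZ | Beloved | 7 | NULL
SG | Walden | 4 | NULL
SG | Walden | 6 | NULL
SG | NULL | 7 | 12
TH | Beloved | 3 | NULL
NULL | NULL | NULL | 11
NULL | NULL | NULL | 14
NULL | NULL | NULL | 16
NULL | NULL | NULL | 21
NULL | NULL | NULL | 28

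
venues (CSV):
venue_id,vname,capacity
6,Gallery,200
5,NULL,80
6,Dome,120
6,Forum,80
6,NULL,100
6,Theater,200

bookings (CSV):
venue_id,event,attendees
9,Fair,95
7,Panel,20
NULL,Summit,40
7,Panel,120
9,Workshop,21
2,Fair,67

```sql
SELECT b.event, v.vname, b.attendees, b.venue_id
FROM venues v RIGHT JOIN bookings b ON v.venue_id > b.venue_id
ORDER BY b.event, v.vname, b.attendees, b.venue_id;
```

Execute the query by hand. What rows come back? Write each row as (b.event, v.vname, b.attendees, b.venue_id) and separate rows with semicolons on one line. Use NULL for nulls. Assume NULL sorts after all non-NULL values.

(Fair, Dome, 67, 2); (Fair, Forum, 67, 2); (Fair, Gallery, 67, 2); (Fair, Theater, 67, 2); (Fair, NULL, 67, 2); (Fair, NULL, 67, 2); (Fair, NULL, 95, 9); (Panel, NULL, 20, 7); (Panel, NULL, 120, 7); (Summit, NULL, 40, NULL); (Workshop, NULL, 21, 9)

RIGHT JOIN keeps every row from `bookings`; unmatched rows get NULL for `venues`'s columns.
Matching on v.venue_id > b.venue_id. A NULL in a compared column never satisfies the condition.
- v row (venue_id=6): matches 1 b row(s) → 1 output row(s).
- v row (venue_id=5): matches 1 b row(s) → 1 output row(s).
- v row (venue_id=6): matches 1 b row(s) → 1 output row(s).
- v row (venue_id=6): matches 1 b row(s) → 1 output row(s).
- v row (venue_id=6): matches 1 b row(s) → 1 output row(s).
- v row (venue_id=6): matches 1 b row(s) → 1 output row(s).
- 5 row(s) from b found no v partner → padded with NULL.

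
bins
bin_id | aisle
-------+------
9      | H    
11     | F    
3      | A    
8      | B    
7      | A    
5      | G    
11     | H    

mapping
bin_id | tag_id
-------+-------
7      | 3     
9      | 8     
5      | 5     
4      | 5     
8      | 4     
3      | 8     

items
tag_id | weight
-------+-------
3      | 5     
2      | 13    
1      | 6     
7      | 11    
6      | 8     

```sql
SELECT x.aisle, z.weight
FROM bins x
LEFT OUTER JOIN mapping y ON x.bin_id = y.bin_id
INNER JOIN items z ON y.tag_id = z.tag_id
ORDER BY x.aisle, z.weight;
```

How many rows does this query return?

1

Evaluate left to right. First `bins x LEFT JOIN mapping y` on bin_id: 7 row(s).
Then INNER JOIN `items z` on tag_id: keep only rows whose y.tag_id appears in z.
Result: 1 row(s).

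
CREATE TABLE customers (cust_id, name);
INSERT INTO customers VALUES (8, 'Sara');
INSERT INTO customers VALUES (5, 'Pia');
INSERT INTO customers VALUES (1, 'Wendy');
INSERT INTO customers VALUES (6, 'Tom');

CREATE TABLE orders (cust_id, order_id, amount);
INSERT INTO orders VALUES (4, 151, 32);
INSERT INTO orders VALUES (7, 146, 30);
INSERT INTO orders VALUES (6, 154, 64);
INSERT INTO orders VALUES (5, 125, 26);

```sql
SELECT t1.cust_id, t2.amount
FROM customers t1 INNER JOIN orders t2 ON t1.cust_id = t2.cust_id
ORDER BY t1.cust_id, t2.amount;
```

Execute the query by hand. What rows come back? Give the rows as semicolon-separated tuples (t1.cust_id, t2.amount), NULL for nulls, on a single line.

(5, 26); (6, 64)

INNER JOIN keeps only pairs where the ON condition holds.
Matching on t1.cust_id = t2.cust_id.
- t1 (cust_id=8) has no partner → excluded.
- t1 (cust_id=5) pairs with 1 row(s) of t2.
- t1 (cust_id=1) has no partner → excluded.
- t1 (cust_id=6) pairs with 1 row(s) of t2.
After projecting and ordering:
t1.cust_id | t2.amount
5 | 26
6 | 64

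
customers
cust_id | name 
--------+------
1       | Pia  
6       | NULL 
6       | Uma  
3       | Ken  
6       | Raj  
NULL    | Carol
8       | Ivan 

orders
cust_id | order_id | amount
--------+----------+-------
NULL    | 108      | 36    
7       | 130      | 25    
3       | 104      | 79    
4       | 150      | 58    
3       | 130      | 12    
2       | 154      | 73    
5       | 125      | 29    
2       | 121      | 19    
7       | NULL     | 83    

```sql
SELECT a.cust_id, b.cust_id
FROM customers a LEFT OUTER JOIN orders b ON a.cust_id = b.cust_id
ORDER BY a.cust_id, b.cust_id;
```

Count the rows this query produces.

8

LEFT JOIN keeps every row from `customers`; unmatched rows get NULL for `orders`'s columns.
Matching on a.cust_id = b.cust_id. A NULL in a compared column never satisfies the condition.
Matched pairs: 2; unmatched a rows kept: 6.
Total: 2 matched + 6 padded = 8 rows.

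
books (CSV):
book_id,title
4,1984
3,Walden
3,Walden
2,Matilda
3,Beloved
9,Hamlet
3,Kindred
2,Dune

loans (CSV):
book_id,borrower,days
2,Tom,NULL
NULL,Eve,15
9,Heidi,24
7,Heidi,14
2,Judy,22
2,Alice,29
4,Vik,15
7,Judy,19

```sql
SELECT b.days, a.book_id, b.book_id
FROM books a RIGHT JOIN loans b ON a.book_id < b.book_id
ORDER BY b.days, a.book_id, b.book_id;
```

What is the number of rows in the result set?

RIGHT JOIN keeps every row from `loans`; unmatched rows get NULL for `books`'s columns.
Matching on a.book_id < b.book_id. A NULL in a compared column never satisfies the condition.
- a[0] book_id=4 → 3 match(es) in b → 3 row(s).
- a[1] book_id=3 → 4 match(es) in b → 4 row(s).
- a[2] book_id=3 → 4 match(es) in b → 4 row(s).
- a[3] book_id=2 → 4 match(es) in b → 4 row(s).
- a[4] book_id=3 → 4 match(es) in b → 4 row(s).
- a[5] book_id=9 → no match.
- a[6] book_id=3 → 4 match(es) in b → 4 row(s).
- a[7] book_id=2 → 4 match(es) in b → 4 row(s).
- 4 b row(s) had no a match → kept, a columns NULL.
Total: 27 matched + 4 padded = 31 rows.

31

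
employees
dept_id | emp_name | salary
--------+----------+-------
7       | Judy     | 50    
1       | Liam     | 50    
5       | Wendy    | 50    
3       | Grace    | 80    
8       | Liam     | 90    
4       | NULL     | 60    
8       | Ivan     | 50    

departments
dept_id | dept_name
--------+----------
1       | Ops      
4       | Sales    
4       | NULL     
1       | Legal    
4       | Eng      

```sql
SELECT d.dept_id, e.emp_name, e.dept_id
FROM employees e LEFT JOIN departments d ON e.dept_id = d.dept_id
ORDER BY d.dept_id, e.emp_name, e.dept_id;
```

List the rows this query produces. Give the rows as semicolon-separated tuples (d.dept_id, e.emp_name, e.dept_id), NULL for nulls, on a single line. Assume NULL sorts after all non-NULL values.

LEFT JOIN keeps every row from `employees`; unmatched rows get NULL for `departments`'s columns.
Matching on e.dept_id = d.dept_id.
- e[0] dept_id=7 → no match; kept with NULLs on the d side.
- e[1] dept_id=1 → 2 match(es) in d → 2 row(s).
- e[2] dept_id=5 → no match; kept with NULLs on the d side.
- e[3] dept_id=3 → no match; kept with NULLs on the d side.
- e[4] dept_id=8 → no match; kept with NULLs on the d side.
- e[5] dept_id=4 → 3 match(es) in d → 3 row(s).
- e[6] dept_id=8 → no match; kept with NULLs on the d side.
After projecting and ordering:
d.dept_id | e.emp_name | e.dept_id
1 | Liam | 1
1 | Liam | 1
4 | NULL | 4
4 | NULL | 4
4 | NULL | 4
NULL | Grace | 3
NULL | Ivan | 8
NULL | Judy | 7
NULL | Liam | 8
NULL | Wendy | 5

(1, Liam, 1); (1, Liam, 1); (4, NULL, 4); (4, NULL, 4); (4, NULL, 4); (NULL, Grace, 3); (NULL, Ivan, 8); (NULL, Judy, 7); (NULL, Liam, 8); (NULL, Wendy, 5)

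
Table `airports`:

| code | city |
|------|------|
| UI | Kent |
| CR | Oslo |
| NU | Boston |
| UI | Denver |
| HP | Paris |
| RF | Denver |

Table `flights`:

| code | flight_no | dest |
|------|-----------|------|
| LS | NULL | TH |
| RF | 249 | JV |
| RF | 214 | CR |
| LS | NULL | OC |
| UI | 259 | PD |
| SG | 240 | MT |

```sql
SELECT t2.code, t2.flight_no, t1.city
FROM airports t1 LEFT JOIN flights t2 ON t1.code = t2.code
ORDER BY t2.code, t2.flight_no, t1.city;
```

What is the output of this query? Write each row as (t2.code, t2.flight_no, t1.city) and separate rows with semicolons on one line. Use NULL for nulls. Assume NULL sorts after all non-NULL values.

(RF, 214, Denver); (RF, 249, Denver); (UI, 259, Denver); (UI, 259, Kent); (NULL, NULL, Boston); (NULL, NULL, Oslo); (NULL, NULL, Paris)

LEFT JOIN keeps every row from `airports`; unmatched rows get NULL for `flights`'s columns.
Matching on t1.code = t2.code.
- code=UI: 1 matching t2 row(s), so 1 row(s) emitted.
- code=CR: no t2 row matches, row kept with t2 columns NULL.
- code=NU: no t2 row matches, row kept with t2 columns NULL.
- code=UI: 1 matching t2 row(s), so 1 row(s) emitted.
- code=HP: no t2 row matches, row kept with t2 columns NULL.
- code=RF: 2 matching t2 row(s), so 2 row(s) emitted.
After projecting and ordering:
t2.code | t2.flight_no | t1.city
RF | 214 | Denver
RF | 249 | Denver
UI | 259 | Denver
UI | 259 | Kent
NULL | NULL | Boston
NULL | NULL | Oslo
NULL | NULL | Paris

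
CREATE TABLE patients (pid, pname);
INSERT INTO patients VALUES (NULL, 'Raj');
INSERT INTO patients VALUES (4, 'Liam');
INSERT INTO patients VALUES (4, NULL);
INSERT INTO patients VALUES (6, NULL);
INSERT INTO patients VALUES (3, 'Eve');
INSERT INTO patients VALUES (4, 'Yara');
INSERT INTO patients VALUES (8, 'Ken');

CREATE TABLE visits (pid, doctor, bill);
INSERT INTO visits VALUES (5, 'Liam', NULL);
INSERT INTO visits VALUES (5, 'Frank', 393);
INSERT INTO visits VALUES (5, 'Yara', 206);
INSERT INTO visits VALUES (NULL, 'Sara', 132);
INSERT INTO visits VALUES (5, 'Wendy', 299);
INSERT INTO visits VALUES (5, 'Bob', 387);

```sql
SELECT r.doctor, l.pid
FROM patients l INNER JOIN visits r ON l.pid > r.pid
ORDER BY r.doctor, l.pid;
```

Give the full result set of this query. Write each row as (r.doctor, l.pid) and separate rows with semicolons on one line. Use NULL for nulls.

(Bob, 6); (Bob, 8); (Frank, 6); (Frank, 8); (Liam, 6); (Liam, 8); (Wendy, 6); (Wendy, 8); (Yara, 6); (Yara, 8)

INNER JOIN keeps only pairs where the ON condition holds.
Matching on l.pid > r.pid. A NULL in a compared column never satisfies the condition.
Matched pairs: 10.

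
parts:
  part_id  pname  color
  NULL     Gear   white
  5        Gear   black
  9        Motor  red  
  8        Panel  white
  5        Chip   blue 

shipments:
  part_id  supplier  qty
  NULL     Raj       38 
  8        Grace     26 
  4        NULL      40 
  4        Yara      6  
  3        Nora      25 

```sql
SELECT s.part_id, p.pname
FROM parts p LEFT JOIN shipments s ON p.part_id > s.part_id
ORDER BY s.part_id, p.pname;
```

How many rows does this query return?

LEFT JOIN keeps every row from `parts`; unmatched rows get NULL for `shipments`'s columns.
Matching on p.part_id > s.part_id. A NULL in a compared column never satisfies the condition.
Matched pairs: 13; unmatched p rows kept: 1.
Total: 13 matched + 1 padded = 14 rows.

14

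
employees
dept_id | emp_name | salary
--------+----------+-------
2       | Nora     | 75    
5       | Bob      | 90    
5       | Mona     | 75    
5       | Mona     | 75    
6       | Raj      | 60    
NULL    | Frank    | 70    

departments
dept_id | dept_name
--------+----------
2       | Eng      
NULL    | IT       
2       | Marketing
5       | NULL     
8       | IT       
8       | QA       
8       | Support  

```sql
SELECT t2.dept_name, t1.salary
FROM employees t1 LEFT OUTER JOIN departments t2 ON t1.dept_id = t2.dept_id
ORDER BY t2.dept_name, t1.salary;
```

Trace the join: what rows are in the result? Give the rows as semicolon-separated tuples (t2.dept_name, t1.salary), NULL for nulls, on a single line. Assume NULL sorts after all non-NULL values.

(Eng, 75); (Marketing, 75); (NULL, 60); (NULL, 70); (NULL, 75); (NULL, 75); (NULL, 90)

LEFT JOIN keeps every row from `employees`; unmatched rows get NULL for `departments`'s columns.
Matching on t1.dept_id = t2.dept_id. A NULL in a compared column never satisfies the condition.
- t1[0] dept_id=2 → 2 match(es) in t2 → 2 row(s).
- t1[1] dept_id=5 → 1 match(es) in t2 → 1 row(s).
- t1[2] dept_id=5 → 1 match(es) in t2 → 1 row(s).
- t1[3] dept_id=5 → 1 match(es) in t2 → 1 row(s).
- t1[4] dept_id=6 → no match; kept with NULLs on the t2 side.
- t1[5] dept_id=NULL → no match; kept with NULLs on the t2 side.
After projecting and ordering:
t2.dept_name | t1.salary
Eng | 75
Marketing | 75
NULL | 60
NULL | 70
NULL | 75
NULL | 75
NULL | 90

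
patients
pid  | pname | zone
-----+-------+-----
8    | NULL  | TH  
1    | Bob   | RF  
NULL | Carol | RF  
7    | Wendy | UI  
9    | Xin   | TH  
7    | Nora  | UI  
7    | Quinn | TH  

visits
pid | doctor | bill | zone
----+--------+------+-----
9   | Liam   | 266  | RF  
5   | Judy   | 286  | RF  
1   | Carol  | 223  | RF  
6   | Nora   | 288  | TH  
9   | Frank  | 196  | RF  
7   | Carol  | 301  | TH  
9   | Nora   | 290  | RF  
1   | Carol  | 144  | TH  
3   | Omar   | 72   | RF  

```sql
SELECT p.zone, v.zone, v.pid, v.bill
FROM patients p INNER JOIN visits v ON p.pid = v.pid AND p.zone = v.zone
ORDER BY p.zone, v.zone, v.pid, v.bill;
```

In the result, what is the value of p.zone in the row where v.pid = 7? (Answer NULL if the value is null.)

INNER JOIN keeps only pairs where the ON condition holds.
Matching on p.pid = v.pid AND p.zone = v.zone. A NULL in a compared column never satisfies the condition.
- p[0] pid=8, zone=TH → no match; dropped.
- p[1] pid=1, zone=RF → 1 match(es) in v → 1 row(s).
- p[2] pid=NULL, zone=RF → no match; dropped.
- p[3] pid=7, zone=UI → no match; dropped.
- p[4] pid=9, zone=TH → no match; dropped.
- p[5] pid=7, zone=UI → no match; dropped.
- p[6] pid=7, zone=TH → 1 match(es) in v → 1 row(s).

TH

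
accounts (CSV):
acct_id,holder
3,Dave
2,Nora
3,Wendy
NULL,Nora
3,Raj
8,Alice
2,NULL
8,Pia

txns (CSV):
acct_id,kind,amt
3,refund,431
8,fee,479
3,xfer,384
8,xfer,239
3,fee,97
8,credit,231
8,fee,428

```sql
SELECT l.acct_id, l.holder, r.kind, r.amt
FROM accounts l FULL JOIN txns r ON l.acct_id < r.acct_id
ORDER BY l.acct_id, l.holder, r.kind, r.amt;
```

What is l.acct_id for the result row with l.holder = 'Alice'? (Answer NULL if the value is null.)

8

FULL OUTER JOIN keeps every row from both sides; unmatched rows get NULL for the other side's columns.
Matching on l.acct_id < r.acct_id. A NULL in a compared column never satisfies the condition.
- acct_id=3: 4 matching r row(s), so 4 row(s) emitted.
- acct_id=2: 7 matching r row(s), so 7 row(s) emitted.
- acct_id=3: 4 matching r row(s), so 4 row(s) emitted.
- acct_id=NULL: no r row matches, row kept with r columns NULL.
- acct_id=3: 4 matching r row(s), so 4 row(s) emitted.
- acct_id=8: no r row matches, row kept with r columns NULL.
- acct_id=2: 7 matching r row(s), so 7 row(s) emitted.
- acct_id=8: no r row matches, row kept with r columns NULL.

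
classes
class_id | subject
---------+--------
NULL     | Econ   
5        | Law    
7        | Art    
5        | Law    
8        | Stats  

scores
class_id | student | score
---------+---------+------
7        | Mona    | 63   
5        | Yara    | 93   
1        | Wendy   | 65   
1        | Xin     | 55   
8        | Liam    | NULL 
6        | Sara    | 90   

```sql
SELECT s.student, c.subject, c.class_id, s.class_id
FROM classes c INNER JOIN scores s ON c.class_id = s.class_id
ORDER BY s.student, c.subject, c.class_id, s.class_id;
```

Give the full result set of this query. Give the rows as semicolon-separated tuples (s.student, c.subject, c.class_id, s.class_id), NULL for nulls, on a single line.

INNER JOIN keeps only pairs where the ON condition holds.
Matching on c.class_id = s.class_id. A NULL in a compared column never satisfies the condition.
- c[0] class_id=NULL → no match; dropped.
- c[1] class_id=5 → 1 match(es) in s → 1 row(s).
- c[2] class_id=7 → 1 match(es) in s → 1 row(s).
- c[3] class_id=5 → 1 match(es) in s → 1 row(s).
- c[4] class_id=8 → 1 match(es) in s → 1 row(s).
After projecting and ordering:
s.student | c.subject | c.class_id | s.class_id
Liam | Stats | 8 | 8
Mona | Art | 7 | 7
Yara | Law | 5 | 5
Yara | Law | 5 | 5

(Liam, Stats, 8, 8); (Mona, Art, 7, 7); (Yara, Law, 5, 5); (Yara, Law, 5, 5)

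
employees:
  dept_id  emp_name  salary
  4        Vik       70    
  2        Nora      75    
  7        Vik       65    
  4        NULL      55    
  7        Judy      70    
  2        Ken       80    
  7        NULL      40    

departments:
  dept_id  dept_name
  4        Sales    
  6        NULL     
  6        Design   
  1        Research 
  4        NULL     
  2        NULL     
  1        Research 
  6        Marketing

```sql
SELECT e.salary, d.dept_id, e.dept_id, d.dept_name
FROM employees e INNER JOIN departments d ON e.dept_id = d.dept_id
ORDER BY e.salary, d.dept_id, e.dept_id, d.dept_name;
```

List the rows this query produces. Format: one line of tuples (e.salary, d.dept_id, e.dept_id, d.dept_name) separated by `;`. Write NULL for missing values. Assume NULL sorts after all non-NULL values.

(55, 4, 4, Sales); (55, 4, 4, NULL); (70, 4, 4, Sales); (70, 4, 4, NULL); (75, 2, 2, NULL); (80, 2, 2, NULL)

INNER JOIN keeps only pairs where the ON condition holds.
Matching on e.dept_id = d.dept_id.
- dept_id=4: 2 matching d row(s), so 2 row(s) emitted.
- dept_id=2: 1 matching d row(s), so 1 row(s) emitted.
- dept_id=7: no matching d row, dropped.
- dept_id=4: 2 matching d row(s), so 2 row(s) emitted.
- dept_id=7: no matching d row, dropped.
- dept_id=2: 1 matching d row(s), so 1 row(s) emitted.
- dept_id=7: no matching d row, dropped.
After projecting and ordering:
e.salary | d.dept_id | e.dept_id | d.dept_name
55 | 4 | 4 | Sales
55 | 4 | 4 | NULL
70 | 4 | 4 | Sales
70 | 4 | 4 | NULL
75 | 2 | 2 | NULL
80 | 2 | 2 | NULL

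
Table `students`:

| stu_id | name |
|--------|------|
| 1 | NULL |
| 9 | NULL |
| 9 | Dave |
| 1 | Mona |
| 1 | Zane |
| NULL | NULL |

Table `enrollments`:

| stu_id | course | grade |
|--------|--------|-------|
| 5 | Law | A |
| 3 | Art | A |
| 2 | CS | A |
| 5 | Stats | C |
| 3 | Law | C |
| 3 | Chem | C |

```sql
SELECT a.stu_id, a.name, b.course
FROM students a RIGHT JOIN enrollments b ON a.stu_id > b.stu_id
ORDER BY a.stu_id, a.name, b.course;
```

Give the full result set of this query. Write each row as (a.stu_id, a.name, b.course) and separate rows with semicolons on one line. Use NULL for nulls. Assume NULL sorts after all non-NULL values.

RIGHT JOIN keeps every row from `enrollments`; unmatched rows get NULL for `students`'s columns.
Matching on a.stu_id > b.stu_id. A NULL in a compared column never satisfies the condition.
Matched pairs: 12; unmatched b rows kept: 0.

(9, Dave, Art); (9, Dave, CS); (9, Dave, Chem); (9, Dave, Law); (9, Dave, Law); (9, Dave, Stats); (9, NULL, Art); (9, NULL, CS); (9, NULL, Chem); (9, NULL, Law); (9, NULL, Law); (9, NULL, Stats)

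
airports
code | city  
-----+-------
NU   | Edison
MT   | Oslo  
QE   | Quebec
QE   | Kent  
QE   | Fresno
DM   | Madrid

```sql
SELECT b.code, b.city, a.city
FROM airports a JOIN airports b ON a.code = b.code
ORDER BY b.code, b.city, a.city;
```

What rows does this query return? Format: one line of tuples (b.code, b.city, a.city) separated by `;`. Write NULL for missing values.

INNER JOIN keeps only pairs where the ON condition holds.
Matching on a.code = b.code.
- a (code=NU) pairs with 1 row(s) of b.
- a (code=MT) pairs with 1 row(s) of b.
- a (code=QE) pairs with 3 row(s) of b.
- a (code=QE) pairs with 3 row(s) of b.
- a (code=QE) pairs with 3 row(s) of b.
- a (code=DM) pairs with 1 row(s) of b.

(DM, Madrid, Madrid); (MT, Oslo, Oslo); (NU, Edison, Edison); (QE, Fresno, Fresno); (QE, Fresno, Kent); (QE, Fresno, Quebec); (QE, Kent, Fresno); (QE, Kent, Kent); (QE, Kent, Quebec); (QE, Quebec, Fresno); (QE, Quebec, Kent); (QE, Quebec, Quebec)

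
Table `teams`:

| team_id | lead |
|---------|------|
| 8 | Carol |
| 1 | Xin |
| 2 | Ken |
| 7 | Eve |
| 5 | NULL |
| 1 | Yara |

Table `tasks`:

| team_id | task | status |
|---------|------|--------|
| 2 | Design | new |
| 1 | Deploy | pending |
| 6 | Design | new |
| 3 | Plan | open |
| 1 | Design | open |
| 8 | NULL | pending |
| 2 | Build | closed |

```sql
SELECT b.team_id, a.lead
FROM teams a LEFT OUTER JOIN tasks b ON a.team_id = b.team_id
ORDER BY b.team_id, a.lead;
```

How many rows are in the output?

LEFT JOIN keeps every row from `teams`; unmatched rows get NULL for `tasks`'s columns.
Matching on a.team_id = b.team_id.
- a (team_id=8) pairs with 1 row(s) of b.
- a (team_id=1) pairs with 2 row(s) of b.
- a (team_id=2) pairs with 2 row(s) of b.
- a (team_id=7) has no partner → padded with NULL.
- a (team_id=5) has no partner → padded with NULL.
- a (team_id=1) pairs with 2 row(s) of b.
Total: 7 matched + 2 padded = 9 rows.

9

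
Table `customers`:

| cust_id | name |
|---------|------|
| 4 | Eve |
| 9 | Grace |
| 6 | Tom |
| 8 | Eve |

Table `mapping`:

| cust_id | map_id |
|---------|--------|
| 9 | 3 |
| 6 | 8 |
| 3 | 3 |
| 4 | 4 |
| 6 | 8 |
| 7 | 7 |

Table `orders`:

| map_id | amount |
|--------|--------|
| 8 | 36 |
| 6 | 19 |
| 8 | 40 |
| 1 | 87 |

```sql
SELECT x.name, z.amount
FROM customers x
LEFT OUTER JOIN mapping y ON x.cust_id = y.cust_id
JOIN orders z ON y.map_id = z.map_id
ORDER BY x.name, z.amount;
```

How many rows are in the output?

Joins associate left-to-right: customers LEFT JOIN mapping on cust_id gives 5 intermediate row(s).
Then INNER JOIN `orders z` on map_id: keep only rows whose y.map_id appears in z.
Result: 4 row(s).

4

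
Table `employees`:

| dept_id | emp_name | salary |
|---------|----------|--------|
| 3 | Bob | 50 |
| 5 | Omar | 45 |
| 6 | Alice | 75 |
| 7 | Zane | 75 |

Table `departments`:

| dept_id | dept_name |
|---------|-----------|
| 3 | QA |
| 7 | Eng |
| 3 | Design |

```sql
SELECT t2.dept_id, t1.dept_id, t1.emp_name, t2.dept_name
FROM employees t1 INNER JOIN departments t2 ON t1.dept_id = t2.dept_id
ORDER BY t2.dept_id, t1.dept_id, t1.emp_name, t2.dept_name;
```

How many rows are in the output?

3

INNER JOIN keeps only pairs where the ON condition holds.
Matching on t1.dept_id = t2.dept_id.
- dept_id=3: 2 matching t2 row(s), so 2 row(s) emitted.
- dept_id=5: no matching t2 row, dropped.
- dept_id=6: no matching t2 row, dropped.
- dept_id=7: 1 matching t2 row(s), so 1 row(s) emitted.
Total: 3 rows.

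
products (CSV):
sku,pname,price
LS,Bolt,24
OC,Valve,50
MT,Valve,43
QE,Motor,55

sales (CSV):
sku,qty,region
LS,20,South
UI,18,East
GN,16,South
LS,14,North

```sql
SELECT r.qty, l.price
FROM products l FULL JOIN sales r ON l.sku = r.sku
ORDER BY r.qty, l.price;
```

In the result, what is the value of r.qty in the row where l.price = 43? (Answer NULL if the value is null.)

NULL

FULL OUTER JOIN keeps every row from both sides; unmatched rows get NULL for the other side's columns.
Matching on l.sku = r.sku.
Matched pairs: 2; unmatched l rows kept: 3; unmatched r rows kept: 2.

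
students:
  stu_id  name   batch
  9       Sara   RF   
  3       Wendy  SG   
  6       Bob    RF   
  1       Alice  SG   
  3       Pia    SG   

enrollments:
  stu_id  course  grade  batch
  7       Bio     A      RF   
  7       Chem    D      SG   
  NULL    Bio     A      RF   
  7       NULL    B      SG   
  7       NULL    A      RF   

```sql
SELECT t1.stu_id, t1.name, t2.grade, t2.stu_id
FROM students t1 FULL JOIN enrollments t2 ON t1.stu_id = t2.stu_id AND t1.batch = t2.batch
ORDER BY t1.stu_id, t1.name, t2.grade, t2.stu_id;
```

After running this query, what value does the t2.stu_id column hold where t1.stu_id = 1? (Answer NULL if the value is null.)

NULL

FULL OUTER JOIN keeps every row from both sides; unmatched rows get NULL for the other side's columns.
Matching on t1.stu_id = t2.stu_id AND t1.batch = t2.batch. A NULL in a compared column never satisfies the condition.
Matched pairs: 0; unmatched t1 rows kept: 5; unmatched t2 rows kept: 5.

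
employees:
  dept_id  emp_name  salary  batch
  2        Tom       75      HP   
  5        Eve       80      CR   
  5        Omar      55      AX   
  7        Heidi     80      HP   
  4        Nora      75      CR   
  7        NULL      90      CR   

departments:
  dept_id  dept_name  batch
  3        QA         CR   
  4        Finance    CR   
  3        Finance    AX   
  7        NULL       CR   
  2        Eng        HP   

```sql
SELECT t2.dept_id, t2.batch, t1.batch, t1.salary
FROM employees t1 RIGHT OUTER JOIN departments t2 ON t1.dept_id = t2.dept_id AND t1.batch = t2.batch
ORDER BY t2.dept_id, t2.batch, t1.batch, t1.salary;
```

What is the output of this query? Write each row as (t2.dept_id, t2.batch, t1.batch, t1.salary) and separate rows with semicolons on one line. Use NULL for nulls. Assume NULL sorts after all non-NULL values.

RIGHT JOIN keeps every row from `departments`; unmatched rows get NULL for `employees`'s columns.
Matching on t1.dept_id = t2.dept_id AND t1.batch = t2.batch.
- t1 row (dept_id=2, batch=HP): matches 1 t2 row(s) → 1 output row(s).
- t1 row (dept_id=5, batch=CR): no match.
- t1 row (dept_id=5, batch=AX): no match.
- t1 row (dept_id=7, batch=HP): no match.
- t1 row (dept_id=4, batch=CR): matches 1 t2 row(s) → 1 output row(s).
- t1 row (dept_id=7, batch=CR): matches 1 t2 row(s) → 1 output row(s).
- plus 2 unmatched t2 row(s), each kept with NULL t1 columns.
After projecting and ordering:
t2.dept_id | t2.batch | t1.batch | t1.salary
2 | HP | HP | 75
3 | AX | NULL | NULL
3 | CR | NULL | NULL
4 | CR | CR | 75
7 | CR | CR | 90

(2, HP, HP, 75); (3, AX, NULL, NULL); (3, CR, NULL, NULL); (4, CR, CR, 75); (7, CR, CR, 90)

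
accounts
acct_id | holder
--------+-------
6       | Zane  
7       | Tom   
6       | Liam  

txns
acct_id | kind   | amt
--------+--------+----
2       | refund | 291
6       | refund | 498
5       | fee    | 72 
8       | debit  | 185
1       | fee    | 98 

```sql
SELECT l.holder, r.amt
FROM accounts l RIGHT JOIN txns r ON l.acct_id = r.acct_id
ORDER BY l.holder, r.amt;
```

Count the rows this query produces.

6

RIGHT JOIN keeps every row from `txns`; unmatched rows get NULL for `accounts`'s columns.
Matching on l.acct_id = r.acct_id.
Matched pairs: 2; unmatched r rows kept: 4.
Total: 2 matched + 4 padded = 6 rows.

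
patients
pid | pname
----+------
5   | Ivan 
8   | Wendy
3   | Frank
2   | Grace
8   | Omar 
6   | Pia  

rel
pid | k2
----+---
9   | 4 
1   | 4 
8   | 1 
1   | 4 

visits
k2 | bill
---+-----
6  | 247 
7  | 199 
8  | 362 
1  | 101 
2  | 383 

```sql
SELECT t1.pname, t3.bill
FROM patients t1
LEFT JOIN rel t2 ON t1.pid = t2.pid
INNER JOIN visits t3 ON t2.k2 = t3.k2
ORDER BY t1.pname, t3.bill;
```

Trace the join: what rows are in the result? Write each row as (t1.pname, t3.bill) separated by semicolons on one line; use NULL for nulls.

Step 1 — t1 LEFT JOIN t2 on pid → 6 row(s).
Then INNER JOIN `visits t3` on k2: keep only rows whose t2.k2 appears in t3.

(Omar, 101); (Wendy, 101)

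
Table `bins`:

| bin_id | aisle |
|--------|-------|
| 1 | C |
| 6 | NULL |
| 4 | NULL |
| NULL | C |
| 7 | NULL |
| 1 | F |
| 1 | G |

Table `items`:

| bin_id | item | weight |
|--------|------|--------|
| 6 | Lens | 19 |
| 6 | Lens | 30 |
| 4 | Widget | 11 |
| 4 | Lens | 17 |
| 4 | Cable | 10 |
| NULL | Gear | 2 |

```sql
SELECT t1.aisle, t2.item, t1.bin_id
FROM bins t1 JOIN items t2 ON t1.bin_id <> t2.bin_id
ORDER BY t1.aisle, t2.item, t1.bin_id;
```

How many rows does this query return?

INNER JOIN keeps only pairs where the ON condition holds.
Matching on t1.bin_id <> t2.bin_id. A NULL in a compared column never satisfies the condition.
Matched pairs: 25.
Total: 25 rows.

25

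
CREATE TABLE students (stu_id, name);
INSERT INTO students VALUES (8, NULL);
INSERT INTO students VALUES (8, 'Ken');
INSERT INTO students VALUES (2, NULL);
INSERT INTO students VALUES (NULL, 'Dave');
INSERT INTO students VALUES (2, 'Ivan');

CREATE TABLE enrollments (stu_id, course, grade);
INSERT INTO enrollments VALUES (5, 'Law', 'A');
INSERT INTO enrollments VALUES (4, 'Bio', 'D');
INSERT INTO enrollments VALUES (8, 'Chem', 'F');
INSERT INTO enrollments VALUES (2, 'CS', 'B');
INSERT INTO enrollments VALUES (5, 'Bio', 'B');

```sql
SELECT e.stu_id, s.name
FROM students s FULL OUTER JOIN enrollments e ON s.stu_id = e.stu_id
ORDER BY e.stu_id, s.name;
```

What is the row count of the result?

FULL OUTER JOIN keeps every row from both sides; unmatched rows get NULL for the other side's columns.
Matching on s.stu_id = e.stu_id. A NULL in a compared column never satisfies the condition.
Matched pairs: 4; unmatched s rows kept: 1; unmatched e rows kept: 3.
Total: 4 matched + 4 padded = 8 rows.

8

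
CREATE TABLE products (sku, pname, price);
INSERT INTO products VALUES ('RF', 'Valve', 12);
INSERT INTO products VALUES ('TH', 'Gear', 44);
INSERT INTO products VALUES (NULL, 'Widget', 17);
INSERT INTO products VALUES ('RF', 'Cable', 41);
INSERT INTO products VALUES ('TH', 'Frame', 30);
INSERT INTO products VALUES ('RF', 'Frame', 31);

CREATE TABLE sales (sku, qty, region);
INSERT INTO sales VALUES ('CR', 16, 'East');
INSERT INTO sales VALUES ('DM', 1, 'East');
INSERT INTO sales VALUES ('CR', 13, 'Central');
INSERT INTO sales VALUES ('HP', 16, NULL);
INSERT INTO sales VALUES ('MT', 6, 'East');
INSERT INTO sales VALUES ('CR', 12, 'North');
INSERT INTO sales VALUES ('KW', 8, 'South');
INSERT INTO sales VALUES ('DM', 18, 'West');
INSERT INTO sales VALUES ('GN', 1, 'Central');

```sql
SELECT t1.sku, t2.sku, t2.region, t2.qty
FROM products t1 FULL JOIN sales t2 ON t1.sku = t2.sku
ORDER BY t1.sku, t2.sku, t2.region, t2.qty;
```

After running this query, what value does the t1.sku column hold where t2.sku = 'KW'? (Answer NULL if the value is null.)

FULL OUTER JOIN keeps every row from both sides; unmatched rows get NULL for the other side's columns.
Matching on t1.sku = t2.sku. A NULL in a compared column never satisfies the condition.
- sku=RF: no t2 row matches, row kept with t2 columns NULL.
- sku=TH: no t2 row matches, row kept with t2 columns NULL.
- sku=NULL: no t2 row matches, row kept with t2 columns NULL.
- sku=RF: no t2 row matches, row kept with t2 columns NULL.
- sku=TH: no t2 row matches, row kept with t2 columns NULL.
- sku=RF: no t2 row matches, row kept with t2 columns NULL.
- plus 9 unmatched t2 row(s), each kept with NULL t1 columns.

NULL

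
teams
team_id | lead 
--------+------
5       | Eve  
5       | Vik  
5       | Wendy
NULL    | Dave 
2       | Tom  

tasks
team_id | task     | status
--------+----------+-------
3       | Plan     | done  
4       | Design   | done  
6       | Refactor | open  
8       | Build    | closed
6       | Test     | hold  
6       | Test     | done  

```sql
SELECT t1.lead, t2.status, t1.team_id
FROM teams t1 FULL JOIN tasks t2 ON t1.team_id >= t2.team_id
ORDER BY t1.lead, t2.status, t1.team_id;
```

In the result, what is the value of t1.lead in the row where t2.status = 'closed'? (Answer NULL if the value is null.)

FULL OUTER JOIN keeps every row from both sides; unmatched rows get NULL for the other side's columns.
Matching on t1.team_id >= t2.team_id. A NULL in a compared column never satisfies the condition.
Matched pairs: 6; unmatched t1 rows kept: 2; unmatched t2 rows kept: 4.

NULL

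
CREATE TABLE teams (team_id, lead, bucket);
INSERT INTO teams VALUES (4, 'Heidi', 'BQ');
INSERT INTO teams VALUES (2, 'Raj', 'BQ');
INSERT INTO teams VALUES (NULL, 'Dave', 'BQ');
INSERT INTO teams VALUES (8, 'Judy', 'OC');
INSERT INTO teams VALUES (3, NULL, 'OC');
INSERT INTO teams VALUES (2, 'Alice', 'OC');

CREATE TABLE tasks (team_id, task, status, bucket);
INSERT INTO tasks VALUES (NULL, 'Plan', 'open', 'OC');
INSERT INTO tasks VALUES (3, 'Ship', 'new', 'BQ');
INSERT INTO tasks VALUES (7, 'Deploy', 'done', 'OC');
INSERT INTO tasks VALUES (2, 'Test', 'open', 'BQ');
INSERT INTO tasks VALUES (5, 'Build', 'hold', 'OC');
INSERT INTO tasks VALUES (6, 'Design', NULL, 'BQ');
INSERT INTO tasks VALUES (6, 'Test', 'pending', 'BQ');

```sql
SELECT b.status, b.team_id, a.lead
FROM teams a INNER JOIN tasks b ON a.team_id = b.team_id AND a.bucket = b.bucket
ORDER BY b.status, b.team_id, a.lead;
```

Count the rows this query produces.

1

INNER JOIN keeps only pairs where the ON condition holds.
Matching on a.team_id = b.team_id AND a.bucket = b.bucket. A NULL in a compared column never satisfies the condition.
Matched pairs: 1.
Total: 1 rows.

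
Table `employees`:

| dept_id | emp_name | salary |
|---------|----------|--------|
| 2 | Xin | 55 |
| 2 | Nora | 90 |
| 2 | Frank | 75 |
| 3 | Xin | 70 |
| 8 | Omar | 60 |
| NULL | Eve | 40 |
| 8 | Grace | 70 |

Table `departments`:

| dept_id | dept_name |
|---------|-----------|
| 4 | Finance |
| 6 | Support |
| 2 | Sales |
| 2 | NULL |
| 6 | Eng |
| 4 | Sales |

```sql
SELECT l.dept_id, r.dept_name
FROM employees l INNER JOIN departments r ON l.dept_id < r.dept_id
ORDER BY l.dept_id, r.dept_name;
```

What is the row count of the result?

INNER JOIN keeps only pairs where the ON condition holds.
Matching on l.dept_id < r.dept_id. A NULL in a compared column never satisfies the condition.
Matched pairs: 16.
Total: 16 rows.

16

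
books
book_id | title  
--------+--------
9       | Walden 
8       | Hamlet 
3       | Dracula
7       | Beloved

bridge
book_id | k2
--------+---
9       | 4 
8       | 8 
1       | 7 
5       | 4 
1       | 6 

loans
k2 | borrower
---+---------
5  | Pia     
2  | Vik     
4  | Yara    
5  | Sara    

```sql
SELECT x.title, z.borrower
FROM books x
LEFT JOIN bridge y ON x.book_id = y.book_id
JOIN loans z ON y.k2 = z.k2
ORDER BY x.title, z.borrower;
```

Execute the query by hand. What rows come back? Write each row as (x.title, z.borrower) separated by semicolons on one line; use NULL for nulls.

(Walden, Yara)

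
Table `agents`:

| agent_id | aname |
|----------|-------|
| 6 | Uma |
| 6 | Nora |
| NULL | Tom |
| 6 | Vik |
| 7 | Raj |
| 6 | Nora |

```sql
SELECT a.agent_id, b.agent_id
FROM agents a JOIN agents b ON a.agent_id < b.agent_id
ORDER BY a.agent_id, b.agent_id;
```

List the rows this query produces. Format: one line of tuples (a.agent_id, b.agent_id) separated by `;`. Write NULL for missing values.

(6, 7); (6, 7); (6, 7); (6, 7)

INNER JOIN keeps only pairs where the ON condition holds.
Matching on a.agent_id < b.agent_id. A NULL in a compared column never satisfies the condition.
- a row (agent_id=6): matches 1 b row(s) → 1 output row(s).
- a row (agent_id=6): matches 1 b row(s) → 1 output row(s).
- a row (agent_id=NULL): no match → dropped.
- a row (agent_id=6): matches 1 b row(s) → 1 output row(s).
- a row (agent_id=7): no match → dropped.
- a row (agent_id=6): matches 1 b row(s) → 1 output row(s).
After projecting and ordering:
a.agent_id | b.agent_id
6 | 7
6 | 7
6 | 7
6 | 7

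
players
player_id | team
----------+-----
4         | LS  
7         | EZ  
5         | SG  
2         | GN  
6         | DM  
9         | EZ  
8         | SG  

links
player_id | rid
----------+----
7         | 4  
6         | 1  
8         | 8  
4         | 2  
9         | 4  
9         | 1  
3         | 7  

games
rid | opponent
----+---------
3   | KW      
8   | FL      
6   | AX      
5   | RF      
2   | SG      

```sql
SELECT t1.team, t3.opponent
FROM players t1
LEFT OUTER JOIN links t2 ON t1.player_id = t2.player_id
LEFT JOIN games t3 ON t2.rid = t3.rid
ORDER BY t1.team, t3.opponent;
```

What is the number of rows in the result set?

Step 1 — t1 LEFT JOIN t2 on player_id → 8 row(s).
Then LEFT JOIN `games t3` on rid: each of those 8 rows is kept; rows whose t2.rid has no match in t3 get NULL for t3's columns.
Result: 8 row(s).

8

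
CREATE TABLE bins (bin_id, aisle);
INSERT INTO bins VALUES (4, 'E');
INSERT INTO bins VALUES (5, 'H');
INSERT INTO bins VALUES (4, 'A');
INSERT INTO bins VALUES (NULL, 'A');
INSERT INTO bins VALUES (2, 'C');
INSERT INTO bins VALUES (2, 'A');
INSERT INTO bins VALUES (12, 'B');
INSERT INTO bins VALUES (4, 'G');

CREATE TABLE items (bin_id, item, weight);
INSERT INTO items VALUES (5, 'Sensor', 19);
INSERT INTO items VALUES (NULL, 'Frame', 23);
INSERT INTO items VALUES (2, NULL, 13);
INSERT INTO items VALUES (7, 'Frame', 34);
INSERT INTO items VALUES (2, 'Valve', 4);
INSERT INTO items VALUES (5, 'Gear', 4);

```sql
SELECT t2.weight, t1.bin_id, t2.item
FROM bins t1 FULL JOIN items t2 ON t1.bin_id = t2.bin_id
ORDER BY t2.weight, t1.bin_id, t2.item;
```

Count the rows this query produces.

13

FULL OUTER JOIN keeps every row from both sides; unmatched rows get NULL for the other side's columns.
Matching on t1.bin_id = t2.bin_id. A NULL in a compared column never satisfies the condition.
- bin_id=4: no t2 row matches, row kept with t2 columns NULL.
- bin_id=5: 2 matching t2 row(s), so 2 row(s) emitted.
- bin_id=4: no t2 row matches, row kept with t2 columns NULL.
- bin_id=NULL: no t2 row matches, row kept with t2 columns NULL.
- bin_id=2: 2 matching t2 row(s), so 2 row(s) emitted.
- bin_id=2: 2 matching t2 row(s), so 2 row(s) emitted.
- bin_id=12: no t2 row matches, row kept with t2 columns NULL.
- bin_id=4: no t2 row matches, row kept with t2 columns NULL.
- 2 t2 row(s) had no t1 match → kept, t1 columns NULL.
Total: 6 matched + 7 padded = 13 rows.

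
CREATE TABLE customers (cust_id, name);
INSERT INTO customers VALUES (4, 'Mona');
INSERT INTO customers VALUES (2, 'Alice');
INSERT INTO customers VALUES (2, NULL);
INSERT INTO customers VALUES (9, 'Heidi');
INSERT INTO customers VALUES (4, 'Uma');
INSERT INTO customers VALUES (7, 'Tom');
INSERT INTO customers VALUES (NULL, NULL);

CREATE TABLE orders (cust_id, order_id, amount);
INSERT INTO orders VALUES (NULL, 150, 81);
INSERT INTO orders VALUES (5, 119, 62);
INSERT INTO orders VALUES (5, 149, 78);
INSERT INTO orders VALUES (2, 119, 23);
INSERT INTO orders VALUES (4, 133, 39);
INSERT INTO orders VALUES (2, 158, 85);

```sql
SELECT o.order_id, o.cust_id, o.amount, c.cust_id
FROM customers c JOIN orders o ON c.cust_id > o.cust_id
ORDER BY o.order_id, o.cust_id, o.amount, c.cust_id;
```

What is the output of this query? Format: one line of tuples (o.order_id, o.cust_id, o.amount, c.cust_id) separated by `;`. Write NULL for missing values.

(119, 2, 23, 4); (119, 2, 23, 4); (119, 2, 23, 7); (119, 2, 23, 9); (119, 5, 62, 7); (119, 5, 62, 9); (133, 4, 39, 7); (133, 4, 39, 9); (149, 5, 78, 7); (149, 5, 78, 9); (158, 2, 85, 4); (158, 2, 85, 4); (158, 2, 85, 7); (158, 2, 85, 9)

INNER JOIN keeps only pairs where the ON condition holds.
Matching on c.cust_id > o.cust_id. A NULL in a compared column never satisfies the condition.
- c[0] cust_id=4 → 2 match(es) in o → 2 row(s).
- c[1] cust_id=2 → no match; dropped.
- c[2] cust_id=2 → no match; dropped.
- c[3] cust_id=9 → 5 match(es) in o → 5 row(s).
- c[4] cust_id=4 → 2 match(es) in o → 2 row(s).
- c[5] cust_id=7 → 5 match(es) in o → 5 row(s).
- c[6] cust_id=NULL → no match; dropped.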